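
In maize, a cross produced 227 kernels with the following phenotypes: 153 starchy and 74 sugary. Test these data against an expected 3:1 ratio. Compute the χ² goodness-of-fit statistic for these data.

6.991

Under the 3:1 hypothesis (Σ ratio = 4, N = 227):
  starchy: 227 × 3/4 = 170.25
  sugary: 227 × 1/4 = 56.75
χ² = Σ (O − E)² / E
  starchy: (153 − 170.25)² / 170.25 = 1.7478
  sugary: (74 − 56.75)² / 56.75 = 5.2434
χ² = 1.7478 + 5.2434 = 6.9912 ≈ 6.991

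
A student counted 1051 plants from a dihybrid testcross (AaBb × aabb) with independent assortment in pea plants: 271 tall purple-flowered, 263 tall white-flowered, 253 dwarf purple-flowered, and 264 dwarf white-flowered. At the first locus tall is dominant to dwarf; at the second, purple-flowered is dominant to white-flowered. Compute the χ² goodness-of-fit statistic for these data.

A dihybrid testcross with independent assortment gives a 1:1:1:1 ratio.
Expected counts for N = 1051 under a 1:1:1:1 ratio (total parts = 4):
  tall purple-flowered: 1051 × 1/4 = 262.75
  tall white-flowered: 1051 × 1/4 = 262.75
  dwarf purple-flowered: 1051 × 1/4 = 262.75
  dwarf white-flowered: 1051 × 1/4 = 262.75
χ² = Σ (O − E)² / E
  tall purple-flowered: (271 − 262.75)² / 262.75 = 0.2590
  tall white-flowered: (263 − 262.75)² / 262.75 = 0.0002
  dwarf purple-flowered: (253 − 262.75)² / 262.75 = 0.3618
  dwarf white-flowered: (264 − 262.75)² / 262.75 = 0.0059
χ² = 0.2590 + 0.0002 + 0.3618 + 0.0059 = 0.6269 ≈ 0.627

0.627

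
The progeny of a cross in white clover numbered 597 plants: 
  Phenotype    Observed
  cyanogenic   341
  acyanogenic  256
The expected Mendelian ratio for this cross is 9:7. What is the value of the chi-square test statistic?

0.183

Total ratio parts = 16. Expected numbers out of 597:
  cyanogenic: 597 × 9/16 = 335.8125
  acyanogenic: 597 × 7/16 = 261.1875
χ² = Σ (O − E)² / E
  cyanogenic: (341 − 335.8125)² / 335.8125 = 0.0801
  acyanogenic: (256 − 261.1875)² / 261.1875 = 0.1030
χ² = 0.0801 + 0.1030 = 0.1831 ≈ 0.183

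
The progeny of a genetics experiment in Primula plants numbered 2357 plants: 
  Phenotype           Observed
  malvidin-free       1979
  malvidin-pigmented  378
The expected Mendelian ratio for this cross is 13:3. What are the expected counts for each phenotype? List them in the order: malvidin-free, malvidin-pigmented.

Under the 13:3 hypothesis (Σ ratio = 16, N = 2357):
  malvidin-free: 2357 × 13/16 = 1915.0625
  malvidin-pigmented: 2357 × 3/16 = 441.9375

1915.0625, 441.9375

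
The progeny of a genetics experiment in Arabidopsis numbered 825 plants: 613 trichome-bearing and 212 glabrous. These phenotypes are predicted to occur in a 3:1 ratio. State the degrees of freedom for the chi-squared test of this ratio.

A goodness-of-fit test with 2 phenotype classes has df = 2 − 1 = 1.

1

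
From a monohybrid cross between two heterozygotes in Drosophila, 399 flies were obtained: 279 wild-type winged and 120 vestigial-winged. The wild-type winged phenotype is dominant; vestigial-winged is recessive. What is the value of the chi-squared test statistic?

5.481

For a monohybrid cross between heterozygotes with complete dominance, the expected phenotypic ratio is 3:1.
Total ratio parts = 4. Expected numbers out of 399:
  wild-type winged: 399 × 3/4 = 299.25
  vestigial-winged: 399 × 1/4 = 99.75
χ² = Σ (O − E)² / E
  wild-type winged: (279 − 299.25)² / 299.25 = 1.3703
  vestigial-winged: (120 − 99.75)² / 99.75 = 4.1109
χ² = 1.3703 + 4.1109 = 5.4812 ≈ 5.481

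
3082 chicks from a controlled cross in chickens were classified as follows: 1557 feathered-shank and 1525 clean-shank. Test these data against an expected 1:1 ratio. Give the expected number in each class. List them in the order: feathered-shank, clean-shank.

Total ratio parts = 2. Expected numbers out of 3082:
  feathered-shank: 3082 × 1/2 = 1541
  clean-shank: 3082 × 1/2 = 1541

1541, 1541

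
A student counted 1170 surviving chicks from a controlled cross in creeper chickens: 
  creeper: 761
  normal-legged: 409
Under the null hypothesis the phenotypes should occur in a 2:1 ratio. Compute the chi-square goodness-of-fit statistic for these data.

1.388

Expected counts for N = 1170 under a 2:1 ratio (total parts = 3):
  creeper: 1170 × 2/3 = 780
  normal-legged: 1170 × 1/3 = 390
χ² = Σ (O − E)² / E
  creeper: (761 − 780)² / 780 = 0.4628
  normal-legged: (409 − 390)² / 390 = 0.9256
χ² = 0.4628 + 0.9256 = 1.3884 ≈ 1.388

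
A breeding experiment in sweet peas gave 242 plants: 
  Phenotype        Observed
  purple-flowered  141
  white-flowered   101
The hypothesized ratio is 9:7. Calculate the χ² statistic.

0.399

Under the 9:7 hypothesis (Σ ratio = 16, N = 242):
  purple-flowered: 242 × 9/16 = 136.125
  white-flowered: 242 × 7/16 = 105.875
χ² = Σ (O − E)² / E
  purple-flowered: (141 − 136.125)² / 136.125 = 0.1746
  white-flowered: (101 − 105.875)² / 105.875 = 0.2245
χ² = 0.1746 + 0.2245 = 0.3991 ≈ 0.399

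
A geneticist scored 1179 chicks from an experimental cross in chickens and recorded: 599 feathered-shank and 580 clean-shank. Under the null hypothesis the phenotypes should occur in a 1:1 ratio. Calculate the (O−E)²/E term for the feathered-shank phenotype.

Total ratio parts = 2. Expected numbers out of 1179:
  feathered-shank: 1179 × 1/2 = 589.5
  clean-shank: 1179 × 1/2 = 589.5
Contribution of feathered-shank: (599 − 589.5)² / 589.5 = 0.1531

0.153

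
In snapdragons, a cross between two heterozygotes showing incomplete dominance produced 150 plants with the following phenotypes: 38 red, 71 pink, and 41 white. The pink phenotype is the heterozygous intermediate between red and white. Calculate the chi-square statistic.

0.547

With incomplete dominance, a heterozygote × heterozygote cross gives a 1:2:1 phenotypic ratio.
Total ratio parts = 4. Expected numbers out of 150:
  red: 150 × 1/4 = 37.5
  pink: 150 × 2/4 = 75
  white: 150 × 1/4 = 37.5
χ² = Σ (O − E)² / E
  red: (38 − 37.5)² / 37.5 = 0.0067
  pink: (71 − 75)² / 75 = 0.2133
  white: (41 − 37.5)² / 37.5 = 0.3267
χ² = 0.0067 + 0.2133 + 0.3267 = 0.5467 ≈ 0.547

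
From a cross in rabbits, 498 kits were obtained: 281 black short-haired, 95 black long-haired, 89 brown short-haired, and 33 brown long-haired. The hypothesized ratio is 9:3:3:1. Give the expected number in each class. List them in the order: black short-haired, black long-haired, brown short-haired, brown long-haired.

280.125, 93.375, 93.375, 31.125

Expected counts for N = 498 under a 9:3:3:1 ratio (total parts = 16):
  black short-haired: 498 × 9/16 = 280.125
  black long-haired: 498 × 3/16 = 93.375
  brown short-haired: 498 × 3/16 = 93.375
  brown long-haired: 498 × 1/16 = 31.125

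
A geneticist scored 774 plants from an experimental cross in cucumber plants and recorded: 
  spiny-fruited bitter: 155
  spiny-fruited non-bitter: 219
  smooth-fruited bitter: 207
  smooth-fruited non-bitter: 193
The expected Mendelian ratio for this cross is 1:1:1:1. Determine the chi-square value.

Expected counts for N = 774 under a 1:1:1:1 ratio (total parts = 4):
  spiny-fruited bitter: 774 × 1/4 = 193.5
  spiny-fruited non-bitter: 774 × 1/4 = 193.5
  smooth-fruited bitter: 774 × 1/4 = 193.5
  smooth-fruited non-bitter: 774 × 1/4 = 193.5
χ² = Σ (O − E)² / E
  spiny-fruited bitter: (155 − 193.5)² / 193.5 = 7.6602
  spiny-fruited non-bitter: (219 − 193.5)² / 193.5 = 3.3605
  smooth-fruited bitter: (207 − 193.5)² / 193.5 = 0.9419
  smooth-fruited non-bitter: (193 − 193.5)² / 193.5 = 0.0013
χ² = 7.6602 + 3.3605 + 0.9419 + 0.0013 = 11.9639 ≈ 11.964

11.964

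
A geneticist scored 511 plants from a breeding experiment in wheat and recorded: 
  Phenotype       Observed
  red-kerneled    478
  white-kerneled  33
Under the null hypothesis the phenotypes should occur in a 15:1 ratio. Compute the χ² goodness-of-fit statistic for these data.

0.038

The 15:1 ratio has 16 parts, so with N = 511 the expected counts are:
  red-kerneled: 511 × 15/16 = 479.0625
  white-kerneled: 511 × 1/16 = 31.9375
χ² = Σ (O − E)² / E
  red-kerneled: (478 − 479.0625)² / 479.0625 = 0.0024
  white-kerneled: (33 − 31.9375)² / 31.9375 = 0.0353
χ² = 0.0024 + 0.0353 = 0.0377 ≈ 0.038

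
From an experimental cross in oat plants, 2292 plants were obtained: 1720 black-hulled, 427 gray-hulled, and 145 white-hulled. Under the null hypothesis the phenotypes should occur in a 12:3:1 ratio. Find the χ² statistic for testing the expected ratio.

Expected counts for N = 2292 under a 12:3:1 ratio (total parts = 16):
  black-hulled: 2292 × 12/16 = 1719
  gray-hulled: 2292 × 3/16 = 429.75
  white-hulled: 2292 × 1/16 = 143.25
χ² = Σ (O − E)² / E
  black-hulled: (1720 − 1719)² / 1719 = 0.0006
  gray-hulled: (427 − 429.75)² / 429.75 = 0.0176
  white-hulled: (145 − 143.25)² / 143.25 = 0.0214
χ² = 0.0006 + 0.0176 + 0.0214 = 0.0396 ≈ 0.040

0.040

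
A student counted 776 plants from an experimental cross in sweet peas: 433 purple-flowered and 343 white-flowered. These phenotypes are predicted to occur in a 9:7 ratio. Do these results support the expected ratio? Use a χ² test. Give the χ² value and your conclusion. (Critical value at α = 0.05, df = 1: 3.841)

The 9:7 ratio has 16 parts, so with N = 776 the expected counts are:
  purple-flowered: 776 × 9/16 = 436.5
  white-flowered: 776 × 7/16 = 339.5
χ² = Σ (O − E)² / E
  purple-flowered: (433 − 436.5)² / 436.5 = 0.0281
  white-flowered: (343 − 339.5)² / 339.5 = 0.0361
χ² = 0.0281 + 0.0361 = 0.0642 ≈ 0.064
Degrees of freedom = 2 − 1 = 1; critical value at α = 0.05 is 3.841.
Since 0.064 < 3.841, we fail to reject the null hypothesis — the data are consistent with the 9:7 ratio.

0.064; consistent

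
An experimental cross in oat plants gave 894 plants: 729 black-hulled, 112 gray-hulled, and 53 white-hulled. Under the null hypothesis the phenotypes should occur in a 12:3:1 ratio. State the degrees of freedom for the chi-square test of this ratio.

2

A goodness-of-fit test with 3 phenotype classes has df = 3 − 1 = 2.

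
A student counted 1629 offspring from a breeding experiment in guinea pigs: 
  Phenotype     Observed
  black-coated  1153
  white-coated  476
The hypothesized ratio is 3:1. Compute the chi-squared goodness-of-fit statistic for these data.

15.475

Under the 3:1 hypothesis (Σ ratio = 4, N = 1629):
  black-coated: 1629 × 3/4 = 1221.75
  white-coated: 1629 × 1/4 = 407.25
χ² = Σ (O − E)² / E
  black-coated: (1153 − 1221.75)² / 1221.75 = 3.8687
  white-coated: (476 − 407.25)² / 407.25 = 11.6060
χ² = 3.8687 + 11.6060 = 15.4747 ≈ 15.475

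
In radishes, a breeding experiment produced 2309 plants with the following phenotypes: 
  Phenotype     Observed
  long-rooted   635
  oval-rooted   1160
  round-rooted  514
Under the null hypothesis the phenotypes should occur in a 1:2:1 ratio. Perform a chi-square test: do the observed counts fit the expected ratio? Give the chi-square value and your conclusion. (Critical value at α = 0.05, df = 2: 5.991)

Under the 1:2:1 hypothesis (Σ ratio = 4, N = 2309):
  long-rooted: 2309 × 1/4 = 577.25
  oval-rooted: 2309 × 2/4 = 1154.5
  round-rooted: 2309 × 1/4 = 577.25
χ² = Σ (O − E)² / E
  long-rooted: (635 − 577.25)² / 577.25 = 5.7775
  oval-rooted: (1160 − 1154.5)² / 1154.5 = 0.0262
  round-rooted: (514 − 577.25)² / 577.25 = 6.9304
χ² = 5.7775 + 0.0262 + 6.9304 = 12.7341 ≈ 12.734
Degrees of freedom = 3 − 1 = 2; critical value at α = 0.05 is 5.991.
Since 12.734 > 5.991, we reject the null hypothesis — the data do not fit the 1:2:1 ratio.

12.734; not consistent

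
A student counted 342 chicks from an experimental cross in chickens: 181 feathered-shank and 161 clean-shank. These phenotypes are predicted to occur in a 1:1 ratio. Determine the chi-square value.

The 1:1 ratio has 2 parts, so with N = 342 the expected counts are:
  feathered-shank: 342 × 1/2 = 171
  clean-shank: 342 × 1/2 = 171
χ² = Σ (O − E)² / E
  feathered-shank: (181 − 171)² / 171 = 0.5848
  clean-shank: (161 − 171)² / 171 = 0.5848
χ² = 0.5848 + 0.5848 = 1.1696 ≈ 1.170

1.170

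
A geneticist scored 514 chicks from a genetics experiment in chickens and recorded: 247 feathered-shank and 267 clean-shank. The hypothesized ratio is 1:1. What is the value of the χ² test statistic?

0.778

Total ratio parts = 2. Expected numbers out of 514:
  feathered-shank: 514 × 1/2 = 257
  clean-shank: 514 × 1/2 = 257
χ² = Σ (O − E)² / E
  feathered-shank: (247 − 257)² / 257 = 0.3891
  clean-shank: (267 − 257)² / 257 = 0.3891
χ² = 0.3891 + 0.3891 = 0.7782 ≈ 0.778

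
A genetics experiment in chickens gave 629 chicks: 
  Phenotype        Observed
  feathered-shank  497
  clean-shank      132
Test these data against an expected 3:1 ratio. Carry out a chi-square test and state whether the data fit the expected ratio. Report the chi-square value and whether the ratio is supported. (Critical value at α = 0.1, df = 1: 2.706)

Under the 3:1 hypothesis (Σ ratio = 4, N = 629):
  feathered-shank: 629 × 3/4 = 471.75
  clean-shank: 629 × 1/4 = 157.25
χ² = Σ (O − E)² / E
  feathered-shank: (497 − 471.75)² / 471.75 = 1.3515
  clean-shank: (132 − 157.25)² / 157.25 = 4.0545
χ² = 1.3515 + 4.0545 = 5.406
Degrees of freedom = 2 − 1 = 1; critical value at α = 0.1 is 2.706.
Since 5.406 > 2.706, we reject the null hypothesis — the data do not fit the 3:1 ratio.

5.406; not consistent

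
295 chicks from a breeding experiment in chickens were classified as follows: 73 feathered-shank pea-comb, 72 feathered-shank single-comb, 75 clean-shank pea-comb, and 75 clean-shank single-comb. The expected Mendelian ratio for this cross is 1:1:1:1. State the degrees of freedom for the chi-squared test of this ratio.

A goodness-of-fit test with 4 phenotype classes has df = 4 − 1 = 3.

3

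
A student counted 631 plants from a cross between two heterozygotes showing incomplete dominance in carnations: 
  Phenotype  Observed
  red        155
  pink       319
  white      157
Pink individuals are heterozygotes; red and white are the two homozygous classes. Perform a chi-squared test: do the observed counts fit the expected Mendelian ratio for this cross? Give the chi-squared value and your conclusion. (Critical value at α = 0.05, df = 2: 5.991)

0.090; consistent

With incomplete dominance, a heterozygote × heterozygote cross gives a 1:2:1 phenotypic ratio.
The 1:2:1 ratio has 4 parts, so with N = 631 the expected counts are:
  red: 631 × 1/4 = 157.75
  pink: 631 × 2/4 = 315.5
  white: 631 × 1/4 = 157.75
χ² = Σ (O − E)² / E
  red: (155 − 157.75)² / 157.75 = 0.0479
  pink: (319 − 315.5)² / 315.5 = 0.0388
  white: (157 − 157.75)² / 157.75 = 0.0036
χ² = 0.0479 + 0.0388 + 0.0036 = 0.0903 ≈ 0.090
Degrees of freedom = 3 − 1 = 2; critical value at α = 0.05 is 5.991.
Since 0.090 < 5.991, we fail to reject the null hypothesis — the data are consistent with the 1:2:1 ratio.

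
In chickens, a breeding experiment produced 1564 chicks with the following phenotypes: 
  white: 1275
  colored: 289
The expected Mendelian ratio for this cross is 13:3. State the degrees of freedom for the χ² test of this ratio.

A goodness-of-fit test with 2 phenotype classes has df = 2 − 1 = 1.

1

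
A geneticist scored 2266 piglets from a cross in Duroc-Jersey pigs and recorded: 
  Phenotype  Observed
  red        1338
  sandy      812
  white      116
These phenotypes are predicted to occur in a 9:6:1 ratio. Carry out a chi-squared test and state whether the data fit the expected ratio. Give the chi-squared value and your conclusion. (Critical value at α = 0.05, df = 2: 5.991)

Expected counts for N = 2266 under a 9:6:1 ratio (total parts = 16):
  red: 2266 × 9/16 = 1274.625
  sandy: 2266 × 6/16 = 849.75
  white: 2266 × 1/16 = 141.625
χ² = Σ (O − E)² / E
  red: (1338 − 1274.625)² / 1274.625 = 3.1510
  sandy: (812 − 849.75)² / 849.75 = 1.6770
  white: (116 − 141.625)² / 141.625 = 4.6365
χ² = 3.1510 + 1.6770 + 4.6365 = 9.4645 ≈ 9.465
Degrees of freedom = 3 − 1 = 2; critical value at α = 0.05 is 5.991.
Since 9.465 > 5.991, we reject the null hypothesis — the data do not fit the 9:6:1 ratio.

9.465; not consistent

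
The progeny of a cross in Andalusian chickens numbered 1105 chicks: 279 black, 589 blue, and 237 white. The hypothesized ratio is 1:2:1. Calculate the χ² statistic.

8.015

The 1:2:1 ratio has 4 parts, so with N = 1105 the expected counts are:
  black: 1105 × 1/4 = 276.25
  blue: 1105 × 2/4 = 552.5
  white: 1105 × 1/4 = 276.25
χ² = Σ (O − E)² / E
  black: (279 − 276.25)² / 276.25 = 0.0274
  blue: (589 − 552.5)² / 552.5 = 2.4113
  white: (237 − 276.25)² / 276.25 = 5.5767
χ² = 0.0274 + 2.4113 + 5.5767 = 8.0154 ≈ 8.015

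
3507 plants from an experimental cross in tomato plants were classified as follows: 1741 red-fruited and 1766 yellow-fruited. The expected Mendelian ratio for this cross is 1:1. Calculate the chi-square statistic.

0.178

Expected counts for N = 3507 under a 1:1 ratio (total parts = 2):
  red-fruited: 3507 × 1/2 = 1753.5
  yellow-fruited: 3507 × 1/2 = 1753.5
χ² = Σ (O − E)² / E
  red-fruited: (1741 − 1753.5)² / 1753.5 = 0.0891
  yellow-fruited: (1766 − 1753.5)² / 1753.5 = 0.0891
χ² = 0.0891 + 0.0891 = 0.1782 ≈ 0.178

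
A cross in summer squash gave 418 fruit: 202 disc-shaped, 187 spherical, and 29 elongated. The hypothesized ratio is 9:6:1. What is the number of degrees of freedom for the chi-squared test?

A goodness-of-fit test with 3 phenotype classes has df = 3 − 1 = 2.

2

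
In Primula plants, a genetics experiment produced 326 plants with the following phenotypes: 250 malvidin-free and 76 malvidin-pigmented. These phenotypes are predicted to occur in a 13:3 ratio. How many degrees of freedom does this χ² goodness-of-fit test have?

A goodness-of-fit test with 2 phenotype classes has df = 2 − 1 = 1.

1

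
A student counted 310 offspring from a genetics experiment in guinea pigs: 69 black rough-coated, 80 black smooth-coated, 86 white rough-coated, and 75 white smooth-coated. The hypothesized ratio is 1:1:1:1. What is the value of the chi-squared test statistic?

2.026

Total ratio parts = 4. Expected numbers out of 310:
  black rough-coated: 310 × 1/4 = 77.5
  black smooth-coated: 310 × 1/4 = 77.5
  white rough-coated: 310 × 1/4 = 77.5
  white smooth-coated: 310 × 1/4 = 77.5
χ² = Σ (O − E)² / E
  black rough-coated: (69 − 77.5)² / 77.5 = 0.9323
  black smooth-coated: (80 − 77.5)² / 77.5 = 0.0806
  white rough-coated: (86 − 77.5)² / 77.5 = 0.9323
  white smooth-coated: (75 − 77.5)² / 77.5 = 0.0806
χ² = 0.9323 + 0.0806 + 0.9323 + 0.0806 = 2.0258 ≈ 2.026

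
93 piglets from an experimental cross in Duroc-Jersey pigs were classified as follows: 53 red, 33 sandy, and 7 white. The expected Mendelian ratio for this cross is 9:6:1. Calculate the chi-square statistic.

The 9:6:1 ratio has 16 parts, so with N = 93 the expected counts are:
  red: 93 × 9/16 = 52.3125
  sandy: 93 × 6/16 = 34.875
  white: 93 × 1/16 = 5.8125
χ² = Σ (O − E)² / E
  red: (53 − 52.3125)² / 52.3125 = 0.0090
  sandy: (33 − 34.875)² / 34.875 = 0.1008
  white: (7 − 5.8125)² / 5.8125 = 0.2426
χ² = 0.0090 + 0.1008 + 0.2426 = 0.3524 ≈ 0.352

0.352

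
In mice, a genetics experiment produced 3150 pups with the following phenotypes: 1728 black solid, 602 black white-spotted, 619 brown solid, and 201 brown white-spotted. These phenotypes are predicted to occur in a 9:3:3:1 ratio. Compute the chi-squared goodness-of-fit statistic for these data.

The 9:3:3:1 ratio has 16 parts, so with N = 3150 the expected counts are:
  black solid: 3150 × 9/16 = 1771.875
  black white-spotted: 3150 × 3/16 = 590.625
  brown solid: 3150 × 3/16 = 590.625
  brown white-spotted: 3150 × 1/16 = 196.875
χ² = Σ (O − E)² / E
  black solid: (1728 − 1771.875)² / 1771.875 = 1.0864
  black white-spotted: (602 − 590.625)² / 590.625 = 0.2191
  brown solid: (619 − 590.625)² / 590.625 = 1.3632
  brown white-spotted: (201 − 196.875)² / 196.875 = 0.0864
χ² = 1.0864 + 0.2191 + 1.3632 + 0.0864 = 2.7551 ≈ 2.755

2.755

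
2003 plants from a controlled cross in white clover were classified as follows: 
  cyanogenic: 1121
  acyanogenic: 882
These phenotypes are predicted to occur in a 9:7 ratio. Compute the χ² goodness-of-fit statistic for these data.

The 9:7 ratio has 16 parts, so with N = 2003 the expected counts are:
  cyanogenic: 2003 × 9/16 = 1126.6875
  acyanogenic: 2003 × 7/16 = 876.3125
χ² = Σ (O − E)² / E
  cyanogenic: (1121 − 1126.6875)² / 1126.6875 = 0.0287
  acyanogenic: (882 − 876.3125)² / 876.3125 = 0.0369
χ² = 0.0287 + 0.0369 = 0.0656 ≈ 0.066

0.066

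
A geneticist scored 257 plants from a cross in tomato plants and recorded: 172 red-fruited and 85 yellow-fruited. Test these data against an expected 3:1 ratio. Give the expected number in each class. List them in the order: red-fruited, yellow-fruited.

Expected counts for N = 257 under a 3:1 ratio (total parts = 4):
  red-fruited: 257 × 3/4 = 192.75
  yellow-fruited: 257 × 1/4 = 64.25

192.75, 64.25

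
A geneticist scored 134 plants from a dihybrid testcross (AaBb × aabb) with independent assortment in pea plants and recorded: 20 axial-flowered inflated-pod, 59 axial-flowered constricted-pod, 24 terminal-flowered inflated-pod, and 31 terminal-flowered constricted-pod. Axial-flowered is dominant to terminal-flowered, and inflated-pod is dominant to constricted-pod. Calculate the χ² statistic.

A dihybrid testcross with independent assortment gives a 1:1:1:1 ratio.
Under the 1:1:1:1 hypothesis (Σ ratio = 4, N = 134):
  axial-flowered inflated-pod: 134 × 1/4 = 33.5
  axial-flowered constricted-pod: 134 × 1/4 = 33.5
  terminal-flowered inflated-pod: 134 × 1/4 = 33.5
  terminal-flowered constricted-pod: 134 × 1/4 = 33.5
χ² = Σ (O − E)² / E
  axial-flowered inflated-pod: (20 − 33.5)² / 33.5 = 5.4403
  axial-flowered constricted-pod: (59 − 33.5)² / 33.5 = 19.4104
  terminal-flowered inflated-pod: (24 − 33.5)² / 33.5 = 2.6940
  terminal-flowered constricted-pod: (31 − 33.5)² / 33.5 = 0.1866
χ² = 5.4403 + 19.4104 + 2.6940 + 0.1866 = 27.7313 ≈ 27.731

27.731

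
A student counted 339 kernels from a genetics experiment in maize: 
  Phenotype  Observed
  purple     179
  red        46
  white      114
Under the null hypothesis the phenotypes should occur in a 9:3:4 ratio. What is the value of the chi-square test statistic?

15.664

Total ratio parts = 16. Expected numbers out of 339:
  purple: 339 × 9/16 = 190.6875
  red: 339 × 3/16 = 63.5625
  white: 339 × 4/16 = 84.75
χ² = Σ (O − E)² / E
  purple: (179 − 190.6875)² / 190.6875 = 0.7163
  red: (46 − 63.5625)² / 63.5625 = 4.8526
  white: (114 − 84.75)² / 84.75 = 10.0951
χ² = 0.7163 + 4.8526 + 10.0951 = 15.664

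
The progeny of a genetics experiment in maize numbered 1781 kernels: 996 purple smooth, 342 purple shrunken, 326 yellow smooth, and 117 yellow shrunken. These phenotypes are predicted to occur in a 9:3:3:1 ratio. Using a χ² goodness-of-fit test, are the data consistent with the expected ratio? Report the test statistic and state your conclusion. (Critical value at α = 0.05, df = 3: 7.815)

The 9:3:3:1 ratio has 16 parts, so with N = 1781 the expected counts are:
  purple smooth: 1781 × 9/16 = 1001.8125
  purple shrunken: 1781 × 3/16 = 333.9375
  yellow smooth: 1781 × 3/16 = 333.9375
  yellow shrunken: 1781 × 1/16 = 111.3125
χ² = Σ (O − E)² / E
  purple smooth: (996 − 1001.8125)² / 1001.8125 = 0.0337
  purple shrunken: (342 − 333.9375)² / 333.9375 = 0.1947
  yellow smooth: (326 − 333.9375)² / 333.9375 = 0.1887
  yellow shrunken: (117 − 111.3125)² / 111.3125 = 0.2906
χ² = 0.0337 + 0.1947 + 0.1887 + 0.2906 = 0.7077 ≈ 0.708
Degrees of freedom = 4 − 1 = 3; critical value at α = 0.05 is 7.815.
Since 0.708 < 7.815, we fail to reject the null hypothesis — the data are consistent with the 9:3:3:1 ratio.

0.708; consistent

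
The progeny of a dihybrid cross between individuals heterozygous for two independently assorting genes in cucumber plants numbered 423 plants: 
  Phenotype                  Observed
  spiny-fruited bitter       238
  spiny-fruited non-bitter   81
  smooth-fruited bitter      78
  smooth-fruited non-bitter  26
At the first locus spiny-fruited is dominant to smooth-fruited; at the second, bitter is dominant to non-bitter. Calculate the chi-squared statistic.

0.065

A dihybrid F₂ with independent assortment and complete dominance at both loci gives a 9:3:3:1 phenotypic ratio.
The 9:3:3:1 ratio has 16 parts, so with N = 423 the expected counts are:
  spiny-fruited bitter: 423 × 9/16 = 237.9375
  spiny-fruited non-bitter: 423 × 3/16 = 79.3125
  smooth-fruited bitter: 423 × 3/16 = 79.3125
  smooth-fruited non-bitter: 423 × 1/16 = 26.4375
χ² = Σ (O − E)² / E
  spiny-fruited bitter: (238 − 237.9375)² / 237.9375 = 0.0000
  spiny-fruited non-bitter: (81 − 79.3125)² / 79.3125 = 0.0359
  smooth-fruited bitter: (78 − 79.3125)² / 79.3125 = 0.0217
  smooth-fruited non-bitter: (26 − 26.4375)² / 26.4375 = 0.0072
χ² = 0.0000 + 0.0359 + 0.0217 + 0.0072 = 0.0648 ≈ 0.065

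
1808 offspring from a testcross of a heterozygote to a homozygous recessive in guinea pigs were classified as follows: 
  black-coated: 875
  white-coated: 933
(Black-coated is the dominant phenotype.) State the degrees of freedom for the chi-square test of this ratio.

A testcross of a heterozygote (Aa × aa) gives a 1:1 phenotypic ratio.
A goodness-of-fit test with 2 phenotype classes has df = 2 − 1 = 1.

1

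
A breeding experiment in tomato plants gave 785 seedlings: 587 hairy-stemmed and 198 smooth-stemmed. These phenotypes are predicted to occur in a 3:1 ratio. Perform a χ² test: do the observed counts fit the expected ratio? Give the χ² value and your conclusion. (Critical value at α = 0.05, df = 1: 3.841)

Expected counts for N = 785 under a 3:1 ratio (total parts = 4):
  hairy-stemmed: 785 × 3/4 = 588.75
  smooth-stemmed: 785 × 1/4 = 196.25
χ² = Σ (O − E)² / E
  hairy-stemmed: (587 − 588.75)² / 588.75 = 0.0052
  smooth-stemmed: (198 − 196.25)² / 196.25 = 0.0156
χ² = 0.0052 + 0.0156 = 0.0208 ≈ 0.021
Degrees of freedom = 2 − 1 = 1; critical value at α = 0.05 is 3.841.
Since 0.021 < 3.841, we fail to reject the null hypothesis — the data are consistent with the 3:1 ratio.

0.021; consistent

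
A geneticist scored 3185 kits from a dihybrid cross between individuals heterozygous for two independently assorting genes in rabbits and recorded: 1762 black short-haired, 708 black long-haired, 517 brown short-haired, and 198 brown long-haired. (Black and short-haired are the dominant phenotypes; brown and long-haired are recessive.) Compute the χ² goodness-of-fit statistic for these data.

31.823

A dihybrid F₂ with independent assortment and complete dominance at both loci gives a 9:3:3:1 phenotypic ratio.
The 9:3:3:1 ratio has 16 parts, so with N = 3185 the expected counts are:
  black short-haired: 3185 × 9/16 = 1791.5625
  black long-haired: 3185 × 3/16 = 597.1875
  brown short-haired: 3185 × 3/16 = 597.1875
  brown long-haired: 3185 × 1/16 = 199.0625
χ² = Σ (O − E)² / E
  black short-haired: (1762 − 1791.5625)² / 1791.5625 = 0.4878
  black long-haired: (708 − 597.1875)² / 597.1875 = 20.5621
  brown short-haired: (517 − 597.1875)² / 597.1875 = 10.7672
  brown long-haired: (198 − 199.0625)² / 199.0625 = 0.0057
χ² = 0.4878 + 20.5621 + 10.7672 + 0.0057 = 31.8228 ≈ 31.823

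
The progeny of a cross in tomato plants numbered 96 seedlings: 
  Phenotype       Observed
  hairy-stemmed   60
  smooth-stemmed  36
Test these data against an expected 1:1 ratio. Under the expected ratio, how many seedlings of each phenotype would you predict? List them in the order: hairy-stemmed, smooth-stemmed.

48, 48

Total ratio parts = 2. Expected numbers out of 96:
  hairy-stemmed: 96 × 1/2 = 48
  smooth-stemmed: 96 × 1/2 = 48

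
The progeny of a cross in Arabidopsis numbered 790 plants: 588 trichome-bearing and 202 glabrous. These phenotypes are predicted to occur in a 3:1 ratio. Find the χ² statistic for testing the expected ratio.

0.137

Total ratio parts = 4. Expected numbers out of 790:
  trichome-bearing: 790 × 3/4 = 592.5
  glabrous: 790 × 1/4 = 197.5
χ² = Σ (O − E)² / E
  trichome-bearing: (588 − 592.5)² / 592.5 = 0.0342
  glabrous: (202 − 197.5)² / 197.5 = 0.1025
χ² = 0.0342 + 0.1025 = 0.1367 ≈ 0.137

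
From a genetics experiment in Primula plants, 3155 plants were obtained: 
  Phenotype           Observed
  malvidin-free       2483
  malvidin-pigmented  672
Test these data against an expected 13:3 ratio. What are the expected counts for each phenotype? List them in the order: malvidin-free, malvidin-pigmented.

2563.4375, 591.5625

Total ratio parts = 16. Expected numbers out of 3155:
  malvidin-free: 3155 × 13/16 = 2563.4375
  malvidin-pigmented: 3155 × 3/16 = 591.5625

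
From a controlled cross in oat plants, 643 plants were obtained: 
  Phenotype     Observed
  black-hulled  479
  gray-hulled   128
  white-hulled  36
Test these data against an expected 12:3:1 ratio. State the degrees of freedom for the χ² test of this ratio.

A goodness-of-fit test with 3 phenotype classes has df = 3 − 1 = 2.

2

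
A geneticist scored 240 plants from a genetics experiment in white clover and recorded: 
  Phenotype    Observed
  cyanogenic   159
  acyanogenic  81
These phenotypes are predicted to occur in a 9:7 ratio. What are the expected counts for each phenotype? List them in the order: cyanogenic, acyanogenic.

Expected counts for N = 240 under a 9:7 ratio (total parts = 16):
  cyanogenic: 240 × 9/16 = 135
  acyanogenic: 240 × 7/16 = 105

135, 105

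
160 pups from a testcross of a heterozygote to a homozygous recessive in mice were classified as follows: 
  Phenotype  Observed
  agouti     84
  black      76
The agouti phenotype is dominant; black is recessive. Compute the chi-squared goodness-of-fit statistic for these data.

0.400

A testcross of a heterozygote (Aa × aa) gives a 1:1 phenotypic ratio.
The 1:1 ratio has 2 parts, so with N = 160 the expected counts are:
  agouti: 160 × 1/2 = 80
  black: 160 × 1/2 = 80
χ² = Σ (O − E)² / E
  agouti: (84 − 80)² / 80 = 0.2000
  black: (76 − 80)² / 80 = 0.2000
χ² = 0.2000 + 0.2000 = 0.400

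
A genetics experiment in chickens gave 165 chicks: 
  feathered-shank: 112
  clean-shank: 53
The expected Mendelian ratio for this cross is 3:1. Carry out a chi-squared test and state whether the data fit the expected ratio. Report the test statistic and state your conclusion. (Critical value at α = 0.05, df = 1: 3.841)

4.463; not consistent

Under the 3:1 hypothesis (Σ ratio = 4, N = 165):
  feathered-shank: 165 × 3/4 = 123.75
  clean-shank: 165 × 1/4 = 41.25
χ² = Σ (O − E)² / E
  feathered-shank: (112 − 123.75)² / 123.75 = 1.1157
  clean-shank: (53 − 41.25)² / 41.25 = 3.3470
χ² = 1.1157 + 3.3470 = 4.4627 ≈ 4.463
Degrees of freedom = 2 − 1 = 1; critical value at α = 0.05 is 3.841.
Since 4.463 > 3.841, we reject the null hypothesis — the data do not fit the 3:1 ratio.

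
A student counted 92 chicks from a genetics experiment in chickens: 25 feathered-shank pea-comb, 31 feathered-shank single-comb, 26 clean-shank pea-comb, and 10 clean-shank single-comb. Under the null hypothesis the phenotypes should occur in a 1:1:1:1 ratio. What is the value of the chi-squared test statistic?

Under the 1:1:1:1 hypothesis (Σ ratio = 4, N = 92):
  feathered-shank pea-comb: 92 × 1/4 = 23
  feathered-shank single-comb: 92 × 1/4 = 23
  clean-shank pea-comb: 92 × 1/4 = 23
  clean-shank single-comb: 92 × 1/4 = 23
χ² = Σ (O − E)² / E
  feathered-shank pea-comb: (25 − 23)² / 23 = 0.1739
  feathered-shank single-comb: (31 − 23)² / 23 = 2.7826
  clean-shank pea-comb: (26 − 23)² / 23 = 0.3913
  clean-shank single-comb: (10 − 23)² / 23 = 7.3478
χ² = 0.1739 + 2.7826 + 0.3913 + 7.3478 = 10.6956 ≈ 10.696

10.696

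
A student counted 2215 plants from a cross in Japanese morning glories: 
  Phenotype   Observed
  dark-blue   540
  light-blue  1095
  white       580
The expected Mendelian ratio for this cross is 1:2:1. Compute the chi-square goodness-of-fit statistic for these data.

Expected counts for N = 2215 under a 1:2:1 ratio (total parts = 4):
  dark-blue: 2215 × 1/4 = 553.75
  light-blue: 2215 × 2/4 = 1107.5
  white: 2215 × 1/4 = 553.75
χ² = Σ (O − E)² / E
  dark-blue: (540 − 553.75)² / 553.75 = 0.3414
  light-blue: (1095 − 1107.5)² / 1107.5 = 0.1411
  white: (580 − 553.75)² / 553.75 = 1.2444
χ² = 0.3414 + 0.1411 + 1.2444 = 1.7269 ≈ 1.727

1.727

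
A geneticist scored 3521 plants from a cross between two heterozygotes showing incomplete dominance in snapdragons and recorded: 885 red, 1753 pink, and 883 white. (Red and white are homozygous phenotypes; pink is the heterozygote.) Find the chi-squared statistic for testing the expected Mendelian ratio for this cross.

With incomplete dominance, a heterozygote × heterozygote cross gives a 1:2:1 phenotypic ratio.
Expected counts for N = 3521 under a 1:2:1 ratio (total parts = 4):
  red: 3521 × 1/4 = 880.25
  pink: 3521 × 2/4 = 1760.5
  white: 3521 × 1/4 = 880.25
χ² = Σ (O − E)² / E
  red: (885 − 880.25)² / 880.25 = 0.0256
  pink: (1753 − 1760.5)² / 1760.5 = 0.0320
  white: (883 − 880.25)² / 880.25 = 0.0086
χ² = 0.0256 + 0.0320 + 0.0086 = 0.0662 ≈ 0.066

0.066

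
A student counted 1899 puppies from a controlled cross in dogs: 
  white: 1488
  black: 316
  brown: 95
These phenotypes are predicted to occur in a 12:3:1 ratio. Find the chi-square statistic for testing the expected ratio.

12.089

Total ratio parts = 16. Expected numbers out of 1899:
  white: 1899 × 12/16 = 1424.25
  black: 1899 × 3/16 = 356.0625
  brown: 1899 × 1/16 = 118.6875
χ² = Σ (O − E)² / E
  white: (1488 − 1424.25)² / 1424.25 = 2.8535
  black: (316 − 356.0625)² / 356.0625 = 4.5076
  brown: (95 − 118.6875)² / 118.6875 = 4.7275
χ² = 2.8535 + 4.5076 + 4.7275 = 12.0886 ≈ 12.089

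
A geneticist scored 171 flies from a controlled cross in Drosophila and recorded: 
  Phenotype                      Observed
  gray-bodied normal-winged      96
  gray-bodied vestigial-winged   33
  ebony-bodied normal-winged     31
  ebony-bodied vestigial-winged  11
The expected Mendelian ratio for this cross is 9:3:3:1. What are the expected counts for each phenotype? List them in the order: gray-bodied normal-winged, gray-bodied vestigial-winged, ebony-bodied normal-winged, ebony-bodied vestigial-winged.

Expected counts for N = 171 under a 9:3:3:1 ratio (total parts = 16):
  gray-bodied normal-winged: 171 × 9/16 = 96.1875
  gray-bodied vestigial-winged: 171 × 3/16 = 32.0625
  ebony-bodied normal-winged: 171 × 3/16 = 32.0625
  ebony-bodied vestigial-winged: 171 × 1/16 = 10.6875

96.1875, 32.0625, 32.0625, 10.6875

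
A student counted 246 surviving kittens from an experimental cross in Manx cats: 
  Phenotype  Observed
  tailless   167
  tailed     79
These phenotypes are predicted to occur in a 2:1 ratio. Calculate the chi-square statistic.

0.165

The 2:1 ratio has 3 parts, so with N = 246 the expected counts are:
  tailless: 246 × 2/3 = 164
  tailed: 246 × 1/3 = 82
χ² = Σ (O − E)² / E
  tailless: (167 − 164)² / 164 = 0.0549
  tailed: (79 − 82)² / 82 = 0.1098
χ² = 0.0549 + 0.1098 = 0.1647 ≈ 0.165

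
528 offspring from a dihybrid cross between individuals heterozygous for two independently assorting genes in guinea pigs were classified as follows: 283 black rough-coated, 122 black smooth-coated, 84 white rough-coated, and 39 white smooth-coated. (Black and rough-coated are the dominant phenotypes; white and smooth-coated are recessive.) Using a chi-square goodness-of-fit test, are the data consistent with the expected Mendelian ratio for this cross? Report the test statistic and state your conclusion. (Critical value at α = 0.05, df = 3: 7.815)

9.367; not consistent

A dihybrid F₂ with independent assortment and complete dominance at both loci gives a 9:3:3:1 phenotypic ratio.
The 9:3:3:1 ratio has 16 parts, so with N = 528 the expected counts are:
  black rough-coated: 528 × 9/16 = 297
  black smooth-coated: 528 × 3/16 = 99
  white rough-coated: 528 × 3/16 = 99
  white smooth-coated: 528 × 1/16 = 33
χ² = Σ (O − E)² / E
  black rough-coated: (283 − 297)² / 297 = 0.6599
  black smooth-coated: (122 − 99)² / 99 = 5.3434
  white rough-coated: (84 − 99)² / 99 = 2.2727
  white smooth-coated: (39 − 33)² / 33 = 1.0909
χ² = 0.6599 + 5.3434 + 2.2727 + 1.0909 = 9.3669 ≈ 9.367
Degrees of freedom = 4 − 1 = 3; critical value at α = 0.05 is 7.815.
Since 9.367 > 7.815, we reject the null hypothesis — the data do not fit the 9:3:3:1 ratio.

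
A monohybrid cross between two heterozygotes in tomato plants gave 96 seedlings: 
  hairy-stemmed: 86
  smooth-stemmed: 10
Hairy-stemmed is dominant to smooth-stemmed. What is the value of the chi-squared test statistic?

10.889

For a monohybrid cross between heterozygotes with complete dominance, the expected phenotypic ratio is 3:1.
Under the 3:1 hypothesis (Σ ratio = 4, N = 96):
  hairy-stemmed: 96 × 3/4 = 72
  smooth-stemmed: 96 × 1/4 = 24
χ² = Σ (O − E)² / E
  hairy-stemmed: (86 − 72)² / 72 = 2.7222
  smooth-stemmed: (10 − 24)² / 24 = 8.1667
χ² = 2.7222 + 8.1667 = 10.8889 ≈ 10.889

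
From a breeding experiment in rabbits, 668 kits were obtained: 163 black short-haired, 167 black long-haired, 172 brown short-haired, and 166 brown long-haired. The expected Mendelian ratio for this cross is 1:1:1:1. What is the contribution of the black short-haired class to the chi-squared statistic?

0.096

The 1:1:1:1 ratio has 4 parts, so with N = 668 the expected counts are:
  black short-haired: 668 × 1/4 = 167
  black long-haired: 668 × 1/4 = 167
  brown short-haired: 668 × 1/4 = 167
  brown long-haired: 668 × 1/4 = 167
Contribution of black short-haired: (163 − 167)² / 167 = 0.0958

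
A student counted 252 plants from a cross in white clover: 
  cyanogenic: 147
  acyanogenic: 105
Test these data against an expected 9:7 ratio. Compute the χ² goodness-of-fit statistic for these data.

Total ratio parts = 16. Expected numbers out of 252:
  cyanogenic: 252 × 9/16 = 141.75
  acyanogenic: 252 × 7/16 = 110.25
χ² = Σ (O − E)² / E
  cyanogenic: (147 − 141.75)² / 141.75 = 0.1944
  acyanogenic: (105 − 110.25)² / 110.25 = 0.2500
χ² = 0.1944 + 0.2500 = 0.4444 ≈ 0.444

0.444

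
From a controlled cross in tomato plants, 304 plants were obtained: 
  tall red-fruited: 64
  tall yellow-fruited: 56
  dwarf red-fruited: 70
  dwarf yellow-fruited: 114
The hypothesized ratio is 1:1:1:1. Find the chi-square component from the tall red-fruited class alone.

The 1:1:1:1 ratio has 4 parts, so with N = 304 the expected counts are:
  tall red-fruited: 304 × 1/4 = 76
  tall yellow-fruited: 304 × 1/4 = 76
  dwarf red-fruited: 304 × 1/4 = 76
  dwarf yellow-fruited: 304 × 1/4 = 76
Contribution of tall red-fruited: (64 − 76)² / 76 = 1.8947

1.895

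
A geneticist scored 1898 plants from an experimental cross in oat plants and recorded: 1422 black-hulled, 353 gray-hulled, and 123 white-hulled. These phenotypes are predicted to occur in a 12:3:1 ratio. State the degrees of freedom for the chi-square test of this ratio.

2

A goodness-of-fit test with 3 phenotype classes has df = 3 − 1 = 2.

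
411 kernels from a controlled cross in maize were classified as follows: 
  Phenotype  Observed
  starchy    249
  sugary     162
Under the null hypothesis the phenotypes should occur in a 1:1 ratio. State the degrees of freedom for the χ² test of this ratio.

A goodness-of-fit test with 2 phenotype classes has df = 2 − 1 = 1.

1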